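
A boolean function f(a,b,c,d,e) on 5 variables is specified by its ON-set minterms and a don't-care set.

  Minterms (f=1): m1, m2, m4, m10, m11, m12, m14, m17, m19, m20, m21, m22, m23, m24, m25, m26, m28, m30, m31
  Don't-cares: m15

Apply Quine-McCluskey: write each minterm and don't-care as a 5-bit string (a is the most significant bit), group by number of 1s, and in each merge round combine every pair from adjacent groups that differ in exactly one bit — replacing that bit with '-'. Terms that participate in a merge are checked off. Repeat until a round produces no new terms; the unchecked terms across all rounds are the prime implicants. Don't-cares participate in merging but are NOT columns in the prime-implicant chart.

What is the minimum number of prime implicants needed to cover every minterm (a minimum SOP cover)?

8

Round 0: 00001✓ 00010✓ 00100✓ 01010✓ 01011✓ 01100✓ 01110✓ 01111✓ 10001✓ 10011✓ 10100✓ 10101✓ 10110✓ 10111✓ 11000✓ 11001✓ 11010✓ 11100✓ 11110✓ 11111✓
Round 1: -0001 -0100✓ -1010✓ -1100✓ -1110✓ -1111✓ 0-010 0-100✓ 01-10✓ 01-11✓ 0101-✓ 011-0✓ 0111-✓ 1-001 1-100✓ 1-110✓ 1-111✓ 10-01✓ 10-11✓ 100-1✓ 101-0✓ 101-1✓ 1010-✓ 1011-✓ 11-00✓ 11-10✓ 110-0✓ 1100- 111-0✓ 1111-✓
Round 2: --100 -1-10 -11-0 -111- 01-1- 1-1-0 1-11- 10--1 101-- 11--0
PIs = {--100, -0001, -1-10, -11-0, -111-, 0-010, 01-1-, 1-001, 1-1-0, 1-11-, 10--1, 101--, 11--0, 1100-}
Coverage chart:
  m1: -0001 ←essential
  m2: 0-010 ←essential
  m4: --100 ←essential
  m10: -1-10,0-010,01-1-
  m11: 01-1- ←essential
  m12: --100,-11-0
  m14: -1-10,-11-0,-111-,01-1-
  m17: -0001,1-001,10--1
  m19: 10--1 ←essential
  m20: --100,1-1-0,101--
  m21: 10--1,101--
  m22: 1-1-0,1-11-,101--
  m23: 1-11-,10--1,101--
  m24: 11--0,1100-
  m25: 1-001,1100-
  m26: -1-10,11--0
  m28: --100,-11-0,1-1-0,11--0
  m30: -1-10,-11-0,-111-,1-1-0,1-11-,11--0
  m31: -111-,1-11-
Essential: --100, -0001, 0-010, 01-1-, 10--1
Petrick residual → -1-10, 1-11-, 1100-
Min cover (8 terms): cd'e' + b'c'd'e + bde' + a'c'de' + a'bd + acd + ab'e + abc'd'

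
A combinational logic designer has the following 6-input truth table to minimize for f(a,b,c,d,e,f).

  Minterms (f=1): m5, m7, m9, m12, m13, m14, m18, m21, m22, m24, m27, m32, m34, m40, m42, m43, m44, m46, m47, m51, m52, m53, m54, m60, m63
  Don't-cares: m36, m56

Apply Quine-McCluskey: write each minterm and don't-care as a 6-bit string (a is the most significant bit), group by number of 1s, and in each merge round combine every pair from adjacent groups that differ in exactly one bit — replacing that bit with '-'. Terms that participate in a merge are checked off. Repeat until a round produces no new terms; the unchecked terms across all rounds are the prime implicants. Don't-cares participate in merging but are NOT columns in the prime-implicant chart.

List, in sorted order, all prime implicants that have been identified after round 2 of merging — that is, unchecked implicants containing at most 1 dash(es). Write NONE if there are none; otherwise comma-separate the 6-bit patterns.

[col 0] 000101*, 000111*, 001001*, 001100*, 001101*, 001110*, 010010*, 010101*, 010110*, 011000*, 011011, 100000*, 100010*, 100100*, 101000*, 101010*, 101011*, 101100*, 101110*, 101111*, 110011, 110100*, 110101*, 110110*, 111000*, 111100*, 111111*
[col 1] -01100*, -01110*, -10101, -10110, -11000, 0-0101, 00-101, 0001-1, 001-01, 0011-0*, 00110-, 010-10, 1-0100*, 1-1000*, 1-1100*, 1-1111, 10-000*, 10-010*, 10-100*, 100-00*, 1000-0*, 101-00*, 101-10*, 101-11*, 1010-0*, 10101-*, 1011-0*, 10111-*, 11-100*, 1101-0, 11010-, 111-00*
[col 2] -011-0, 1--100, 1-1-00, 10--00, 10-0-0, 101--0, 101-1-
Prime implicants: -011-0, -10101, -10110, -11000, 0-0101, 00-101, 0001-1, 001-01, 00110-, 010-10, 011011, 1--100, 1-1-00, 1-1111, 10--00, 10-0-0, 101--0, 101-1-, 110011, 1101-0, 11010-

-10101, -10110, -11000, 0-0101, 00-101, 0001-1, 001-01, 00110-, 010-10, 011011, 1-1111, 110011, 1101-0, 11010-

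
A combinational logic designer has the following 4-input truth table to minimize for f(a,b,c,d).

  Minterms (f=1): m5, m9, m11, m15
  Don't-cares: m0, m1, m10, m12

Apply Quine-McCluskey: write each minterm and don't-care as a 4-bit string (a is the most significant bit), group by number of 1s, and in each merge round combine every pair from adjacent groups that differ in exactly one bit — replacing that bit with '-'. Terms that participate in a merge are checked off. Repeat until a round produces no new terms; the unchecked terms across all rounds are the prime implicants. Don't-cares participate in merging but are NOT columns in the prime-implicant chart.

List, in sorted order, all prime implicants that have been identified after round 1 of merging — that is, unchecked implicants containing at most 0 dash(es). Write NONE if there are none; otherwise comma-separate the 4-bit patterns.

size-2^0 implicants → 0000(✓)  0001(✓)  0101(✓)  1001(✓)  1010(✓)  1011(✓)  1100  1111(✓)
size-2^1 implicants → -001  0-01  000-  1-11  10-1  101-
Unchecked terms (primes): -001, 0-01, 000-, 1-11, 10-1, 101-, 1100

1100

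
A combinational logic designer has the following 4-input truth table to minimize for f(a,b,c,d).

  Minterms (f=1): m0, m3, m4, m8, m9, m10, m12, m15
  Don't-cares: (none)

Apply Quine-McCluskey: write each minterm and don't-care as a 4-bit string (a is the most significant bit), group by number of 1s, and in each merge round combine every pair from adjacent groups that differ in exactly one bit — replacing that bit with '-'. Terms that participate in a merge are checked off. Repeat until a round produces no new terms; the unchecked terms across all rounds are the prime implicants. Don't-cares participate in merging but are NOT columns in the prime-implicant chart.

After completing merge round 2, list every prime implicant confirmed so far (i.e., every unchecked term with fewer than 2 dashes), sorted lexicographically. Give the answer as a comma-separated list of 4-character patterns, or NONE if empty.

0011, 10-0, 100-, 1111

[col 0] 0000*, 0011, 0100*, 1000*, 1001*, 1010*, 1100*, 1111
[col 1] -000*, -100*, 0-00*, 1-00*, 10-0, 100-
[col 2] --00
Prime implicants: --00, 0011, 10-0, 100-, 1111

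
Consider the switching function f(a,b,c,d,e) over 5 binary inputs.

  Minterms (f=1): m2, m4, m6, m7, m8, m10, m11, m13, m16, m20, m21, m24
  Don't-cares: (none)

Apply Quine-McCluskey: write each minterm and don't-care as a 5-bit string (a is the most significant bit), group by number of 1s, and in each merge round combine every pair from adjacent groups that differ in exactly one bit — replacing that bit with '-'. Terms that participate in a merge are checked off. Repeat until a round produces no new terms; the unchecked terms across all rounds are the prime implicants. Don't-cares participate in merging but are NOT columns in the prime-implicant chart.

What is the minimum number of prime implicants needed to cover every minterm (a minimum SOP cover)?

[col 0] 00010*, 00100*, 00110*, 00111*, 01000*, 01010*, 01011*, 01101, 10000*, 10100*, 10101*, 11000*
[col 1] -0100, -1000, 0-010, 00-10, 001-0, 0011-, 010-0, 0101-, 1-000, 10-00, 1010-
Prime implicants: -0100, -1000, 0-010, 00-10, 001-0, 0011-, 010-0, 0101-, 01101, 1-000, 10-00, 1010-
PI chart (minterm → PIs covering it):
  2 | 0-010,00-10
  4 | -0100,001-0
  6 | 00-10,001-0,0011-
  7 | 0011-  (sole → essential)
  8 | -1000,010-0
  10 | 0-010,010-0,0101-
  11 | 0101-  (sole → essential)
  13 | 01101  (sole → essential)
  16 | 1-000,10-00
  20 | -0100,10-00,1010-
  21 | 1010-  (sole → essential)
  24 | -1000,1-000
Essential prime implicants: 0011-, 0101-, 01101, 1010-
Petrick residual → -0100, -1000, 0-010, 1-000
Minimum SOP uses 8 PIs: b'cd'e' + bc'd'e' + a'c'de' + a'b'cd + a'bc'd + a'bcd'e + ac'd'e' + ab'cd'

8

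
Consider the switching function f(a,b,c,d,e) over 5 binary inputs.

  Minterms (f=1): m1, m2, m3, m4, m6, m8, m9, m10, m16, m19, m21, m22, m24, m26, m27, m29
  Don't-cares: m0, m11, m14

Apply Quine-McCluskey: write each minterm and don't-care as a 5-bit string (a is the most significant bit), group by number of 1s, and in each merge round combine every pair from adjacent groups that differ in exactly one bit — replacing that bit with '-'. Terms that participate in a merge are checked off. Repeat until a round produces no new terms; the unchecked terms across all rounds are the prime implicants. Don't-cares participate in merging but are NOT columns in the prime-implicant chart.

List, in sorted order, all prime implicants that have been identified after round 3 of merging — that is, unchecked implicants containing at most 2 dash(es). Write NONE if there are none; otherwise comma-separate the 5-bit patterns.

--000, --011, -0110, -10-0, -101-, 0--10, 00--0, 1-101

[col 0] 00000*, 00001*, 00010*, 00011*, 00100*, 00110*, 01000*, 01001*, 01010*, 01011*, 01110*, 10000*, 10011*, 10101*, 10110*, 11000*, 11010*, 11011*, 11101*
[col 1] -0000*, -0011*, -0110, -1000*, -1010*, -1011*, 0-000*, 0-001*, 0-010*, 0-011*, 0-110*, 00-00*, 00-10*, 000-0*, 000-1*, 0000-*, 0001-*, 001-0*, 01-10*, 010-0*, 010-1*, 0100-*, 0101-*, 1-000*, 1-011*, 1-101, 110-0*, 1101-*
[col 2] --000, --011, -10-0, -101-, 0--10, 0-0-0*, 0-0-1*, 0-00-*, 0-01-*, 00--0, 000--*, 010--*
[col 3] 0-0--
Prime implicants: --000, --011, -0110, -10-0, -101-, 0--10, 0-0--, 00--0, 1-101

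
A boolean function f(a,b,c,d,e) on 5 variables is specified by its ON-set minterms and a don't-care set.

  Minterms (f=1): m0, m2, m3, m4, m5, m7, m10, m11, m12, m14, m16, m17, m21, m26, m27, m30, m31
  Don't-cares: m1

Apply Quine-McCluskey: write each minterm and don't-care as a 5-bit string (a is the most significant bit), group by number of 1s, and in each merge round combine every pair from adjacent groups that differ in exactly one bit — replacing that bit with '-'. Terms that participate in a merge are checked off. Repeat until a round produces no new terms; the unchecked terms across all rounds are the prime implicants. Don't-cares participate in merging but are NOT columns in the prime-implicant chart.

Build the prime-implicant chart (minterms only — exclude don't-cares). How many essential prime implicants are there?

4

Round 0: 00000✓ 00001✓ 00010✓ 00011✓ 00100✓ 00101✓ 00111✓ 01010✓ 01011✓ 01100✓ 01110✓ 10000✓ 10001✓ 10101✓ 11010✓ 11011✓ 11110✓ 11111✓
Round 1: -0000✓ -0001✓ -0101✓ -1010✓ -1011✓ -1110✓ 0-010✓ 0-011✓ 0-100 00-00✓ 00-01✓ 00-11✓ 000-0✓ 000-1✓ 0000-✓ 0001-✓ 001-1✓ 0010-✓ 01-10✓ 0101-✓ 011-0 10-01✓ 1000-✓ 11-10✓ 11-11✓ 1101-✓ 1111-✓
Round 2: -0-01 -000- -1-10 -101- 0-01- 00--1 00-0- 000-- 11-1-
PIs = {-0-01, -000-, -1-10, -101-, 0-01-, 0-100, 00--1, 00-0-, 000--, 011-0, 11-1-}
Coverage chart:
  m0: -000-,00-0-,000--
  m2: 0-01-,000--
  m3: 0-01-,00--1,000--
  m4: 0-100,00-0-
  m5: -0-01,00--1,00-0-
  m7: 00--1 ←essential
  m10: -1-10,-101-,0-01-
  m11: -101-,0-01-
  m12: 0-100,011-0
  m14: -1-10,011-0
  m16: -000- ←essential
  m17: -0-01,-000-
  m21: -0-01 ←essential
  m26: -1-10,-101-,11-1-
  m27: -101-,11-1-
  m30: -1-10,11-1-
  m31: 11-1- ←essential
Essential: -0-01, -000-, 00--1, 11-1-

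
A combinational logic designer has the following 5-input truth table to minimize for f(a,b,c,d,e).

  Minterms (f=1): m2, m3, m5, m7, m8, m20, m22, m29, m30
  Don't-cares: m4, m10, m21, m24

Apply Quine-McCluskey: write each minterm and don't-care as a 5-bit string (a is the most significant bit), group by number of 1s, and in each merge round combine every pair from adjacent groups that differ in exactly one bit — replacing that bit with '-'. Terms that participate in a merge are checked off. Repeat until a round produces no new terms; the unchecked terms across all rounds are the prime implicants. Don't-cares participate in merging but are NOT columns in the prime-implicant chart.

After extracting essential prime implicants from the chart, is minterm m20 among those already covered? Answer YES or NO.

NO

[col 0] 00010*, 00011*, 00100*, 00101*, 00111*, 01000*, 01010*, 10100*, 10101*, 10110*, 11000*, 11101*, 11110*
[col 1] -0100*, -0101*, -1000, 0-010, 00-11, 0001-, 001-1, 0010-*, 010-0, 1-101, 1-110, 101-0, 1010-*
[col 2] -010-
Prime implicants: -010-, -1000, 0-010, 00-11, 0001-, 001-1, 010-0, 1-101, 1-110, 101-0
PI chart (minterm → PIs covering it):
  2 | 0-010,0001-
  3 | 00-11,0001-
  5 | -010-,001-1
  7 | 00-11,001-1
  8 | -1000,010-0
  20 | -010-,101-0
  22 | 1-110,101-0
  29 | 1-101  (sole → essential)
  30 | 1-110  (sole → essential)
Essential prime implicants: 1-101, 1-110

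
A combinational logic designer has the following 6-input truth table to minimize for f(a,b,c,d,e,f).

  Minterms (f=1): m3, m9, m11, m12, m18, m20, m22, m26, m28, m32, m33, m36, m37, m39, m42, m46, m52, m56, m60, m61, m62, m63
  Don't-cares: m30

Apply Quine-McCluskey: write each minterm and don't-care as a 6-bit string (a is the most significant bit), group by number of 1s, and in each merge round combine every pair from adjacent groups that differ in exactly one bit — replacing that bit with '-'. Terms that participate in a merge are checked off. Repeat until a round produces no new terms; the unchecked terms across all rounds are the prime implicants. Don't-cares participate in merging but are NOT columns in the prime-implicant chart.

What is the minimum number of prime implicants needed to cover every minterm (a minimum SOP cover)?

size-2^0 implicants → 000011(✓)  001001(✓)  001011(✓)  001100(✓)  010010(✓)  010100(✓)  010110(✓)  011010(✓)  011100(✓)  011110(✓)  100000(✓)  100001(✓)  100100(✓)  100101(✓)  100111(✓)  101010(✓)  101110(✓)  110100(✓)  111000(✓)  111100(✓)  111101(✓)  111110(✓)  111111(✓)
size-2^1 implicants → -10100(✓)  -11100(✓)  -11110(✓)  0-1100  00-011  0010-1  01-010(✓)  01-100(✓)  01-110(✓)  010-10(✓)  0101-0(✓)  011-10(✓)  0111-0(✓)  1-0100  1-1110  100-00(✓)  100-01(✓)  10000-(✓)  1001-1  10010-(✓)  101-10  11-100(✓)  111-00  1111-0(✓)  1111-1(✓)  11110-(✓)  11111-(✓)
size-2^2 implicants → -1-100  -111-0  01--10  01-1-0  100-0-  1111--
Unchecked terms (primes): -1-100, -111-0, 0-1100, 00-011, 0010-1, 01--10, 01-1-0, 1-0100, 1-1110, 100-0-, 1001-1, 101-10, 111-00, 1111--
Minterm coverage:
  m3 ⊆ 00-011 [E]
  m9 ⊆ 0010-1 [E]
  m11 ⊆ 00-011,0010-1
  m12 ⊆ 0-1100 [E]
  m18 ⊆ 01--10 [E]
  m20 ⊆ -1-100,01-1-0
  m22 ⊆ 01--10,01-1-0
  m26 ⊆ 01--10 [E]
  m28 ⊆ -1-100,-111-0,0-1100,01-1-0
  m32 ⊆ 100-0- [E]
  m33 ⊆ 100-0- [E]
  m36 ⊆ 1-0100,100-0-
  m37 ⊆ 100-0-,1001-1
  m39 ⊆ 1001-1 [E]
  m42 ⊆ 101-10 [E]
  m46 ⊆ 1-1110,101-10
  m52 ⊆ -1-100,1-0100
  m56 ⊆ 111-00 [E]
  m60 ⊆ -1-100,-111-0,111-00,1111--
  m61 ⊆ 1111-- [E]
  m62 ⊆ -111-0,1-1110,1111--
  m63 ⊆ 1111-- [E]
E = {0-1100, 00-011, 0010-1, 01--10, 100-0-, 1001-1, 101-10, 111-00, 1111--}
Petrick residual → -1-100
Cover = bde'f' + a'cde'f' + a'b'd'ef + a'b'cd'f + a'bef' + ab'c'e' + ab'c'df + ab'cef' + abce'f' + abcd  |cover|=10

10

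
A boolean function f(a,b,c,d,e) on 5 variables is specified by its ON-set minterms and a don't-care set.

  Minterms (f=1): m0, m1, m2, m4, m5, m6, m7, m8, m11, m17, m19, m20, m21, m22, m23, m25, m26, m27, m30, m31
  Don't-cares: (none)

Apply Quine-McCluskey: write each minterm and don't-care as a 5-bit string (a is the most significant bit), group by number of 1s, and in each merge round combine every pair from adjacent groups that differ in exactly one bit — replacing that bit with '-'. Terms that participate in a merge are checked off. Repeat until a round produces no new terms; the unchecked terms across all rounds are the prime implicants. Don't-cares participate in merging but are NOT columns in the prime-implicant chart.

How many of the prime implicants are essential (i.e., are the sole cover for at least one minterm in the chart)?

size-2^0 implicants → 00000(✓)  00001(✓)  00010(✓)  00100(✓)  00101(✓)  00110(✓)  00111(✓)  01000(✓)  01011(✓)  10001(✓)  10011(✓)  10100(✓)  10101(✓)  10110(✓)  10111(✓)  11001(✓)  11010(✓)  11011(✓)  11110(✓)  11111(✓)
size-2^1 implicants → -0001(✓)  -0100(✓)  -0101(✓)  -0110(✓)  -0111(✓)  -1011  0-000  00-00(✓)  00-01(✓)  00-10(✓)  000-0(✓)  0000-(✓)  001-0(✓)  001-1(✓)  0010-(✓)  0011-(✓)  1-001(✓)  1-011(✓)  1-110(✓)  1-111(✓)  10-01(✓)  10-11(✓)  100-1(✓)  101-0(✓)  101-1(✓)  1010-(✓)  1011-(✓)  11-10(✓)  11-11(✓)  110-1(✓)  1101-(✓)  1111-(✓)
size-2^2 implicants → -0-01  -01-0(✓)  -01-1(✓)  -010-(✓)  -011-(✓)  00--0  00-0-  001--(✓)  1--11  1-0-1  1-11-  10--1  101--(✓)  11-1-
size-2^3 implicants → -01--
Unchecked terms (primes): -0-01, -01--, -1011, 0-000, 00--0, 00-0-, 1--11, 1-0-1, 1-11-, 10--1, 11-1-
Minterm coverage:
  m0 ⊆ 0-000,00--0,00-0-
  m1 ⊆ -0-01,00-0-
  m2 ⊆ 00--0 [E]
  m4 ⊆ -01--,00--0,00-0-
  m5 ⊆ -0-01,-01--,00-0-
  m6 ⊆ -01--,00--0
  m7 ⊆ -01-- [E]
  m8 ⊆ 0-000 [E]
  m11 ⊆ -1011 [E]
  m17 ⊆ -0-01,1-0-1,10--1
  m19 ⊆ 1--11,1-0-1,10--1
  m20 ⊆ -01-- [E]
  m21 ⊆ -0-01,-01--,10--1
  m22 ⊆ -01--,1-11-
  m23 ⊆ -01--,1--11,1-11-,10--1
  m25 ⊆ 1-0-1 [E]
  m26 ⊆ 11-1- [E]
  m27 ⊆ -1011,1--11,1-0-1,11-1-
  m30 ⊆ 1-11-,11-1-
  m31 ⊆ 1--11,1-11-,11-1-
E = {-01--, -1011, 0-000, 00--0, 1-0-1, 11-1-}

6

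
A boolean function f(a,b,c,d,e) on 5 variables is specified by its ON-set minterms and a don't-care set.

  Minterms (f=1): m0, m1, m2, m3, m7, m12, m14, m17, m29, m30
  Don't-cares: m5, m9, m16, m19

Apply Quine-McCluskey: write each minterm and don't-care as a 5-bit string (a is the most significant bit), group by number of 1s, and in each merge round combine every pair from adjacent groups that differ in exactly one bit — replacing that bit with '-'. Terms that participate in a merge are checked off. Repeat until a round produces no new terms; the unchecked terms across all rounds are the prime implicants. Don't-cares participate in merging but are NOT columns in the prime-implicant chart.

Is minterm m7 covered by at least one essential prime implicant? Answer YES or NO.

YES

[col 0] 00000*, 00001*, 00010*, 00011*, 00101*, 00111*, 01001*, 01100*, 01110*, 10000*, 10001*, 10011*, 11101, 11110*
[col 1] -0000*, -0001*, -0011*, -1110, 0-001, 00-01*, 00-11*, 000-0*, 000-1*, 0000-*, 0001-*, 001-1*, 011-0, 100-1*, 1000-*
[col 2] -00-1, -000-, 00--1, 000--
Prime implicants: -00-1, -000-, -1110, 0-001, 00--1, 000--, 011-0, 11101
PI chart (minterm → PIs covering it):
  0 | -000-,000--
  1 | -00-1,-000-,0-001,00--1,000--
  2 | 000--  (sole → essential)
  3 | -00-1,00--1,000--
  7 | 00--1  (sole → essential)
  12 | 011-0  (sole → essential)
  14 | -1110,011-0
  17 | -00-1,-000-
  29 | 11101  (sole → essential)
  30 | -1110  (sole → essential)
Essential prime implicants: -1110, 00--1, 000--, 011-0, 11101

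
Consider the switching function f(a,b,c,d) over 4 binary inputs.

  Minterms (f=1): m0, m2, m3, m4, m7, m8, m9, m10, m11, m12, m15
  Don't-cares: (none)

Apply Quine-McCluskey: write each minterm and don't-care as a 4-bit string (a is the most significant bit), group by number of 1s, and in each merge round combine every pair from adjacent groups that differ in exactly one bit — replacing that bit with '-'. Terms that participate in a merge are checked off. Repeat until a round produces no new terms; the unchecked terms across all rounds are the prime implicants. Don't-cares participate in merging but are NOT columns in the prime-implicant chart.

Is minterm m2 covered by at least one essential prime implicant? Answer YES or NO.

NO

Round 0: 0000✓ 0010✓ 0011✓ 0100✓ 0111✓ 1000✓ 1001✓ 1010✓ 1011✓ 1100✓ 1111✓
Round 1: -000✓ -010✓ -011✓ -100✓ -111✓ 0-00✓ 0-11✓ 00-0✓ 001-✓ 1-00✓ 1-11✓ 10-0✓ 10-1✓ 100-✓ 101-✓
Round 2: --00 --11 -0-0 -01- 10--
PIs = {--00, --11, -0-0, -01-, 10--}
Coverage chart:
  m0: --00,-0-0
  m2: -0-0,-01-
  m3: --11,-01-
  m4: --00 ←essential
  m7: --11 ←essential
  m8: --00,-0-0,10--
  m9: 10-- ←essential
  m10: -0-0,-01-,10--
  m11: --11,-01-,10--
  m12: --00 ←essential
  m15: --11 ←essential
Essential: --00, --11, 10--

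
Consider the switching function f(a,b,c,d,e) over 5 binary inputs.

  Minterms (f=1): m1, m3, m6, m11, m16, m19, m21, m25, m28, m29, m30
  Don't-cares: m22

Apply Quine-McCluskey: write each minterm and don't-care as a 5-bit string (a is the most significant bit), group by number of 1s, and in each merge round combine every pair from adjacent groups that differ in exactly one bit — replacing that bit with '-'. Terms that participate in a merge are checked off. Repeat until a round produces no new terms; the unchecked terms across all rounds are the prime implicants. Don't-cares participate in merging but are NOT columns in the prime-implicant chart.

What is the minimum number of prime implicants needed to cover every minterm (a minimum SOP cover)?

8

Round 0: 00001✓ 00011✓ 00110✓ 01011✓ 10000 10011✓ 10101✓ 10110✓ 11001✓ 11100✓ 11101✓ 11110✓
Round 1: -0011 -0110 0-011 000-1 1-101 1-110 11-01 111-0 1110-
PIs = {-0011, -0110, 0-011, 000-1, 1-101, 1-110, 10000, 11-01, 111-0, 1110-}
Coverage chart:
  m1: 000-1 ←essential
  m3: -0011,0-011,000-1
  m6: -0110 ←essential
  m11: 0-011 ←essential
  m16: 10000 ←essential
  m19: -0011 ←essential
  m21: 1-101 ←essential
  m25: 11-01 ←essential
  m28: 111-0,1110-
  m29: 1-101,11-01,1110-
  m30: 1-110,111-0
Essential: -0011, -0110, 0-011, 000-1, 1-101, 10000, 11-01
Petrick residual → 111-0
Min cover (8 terms): b'c'de + b'cde' + a'c'de + a'b'c'e + acd'e + ab'c'd'e' + abd'e + abce'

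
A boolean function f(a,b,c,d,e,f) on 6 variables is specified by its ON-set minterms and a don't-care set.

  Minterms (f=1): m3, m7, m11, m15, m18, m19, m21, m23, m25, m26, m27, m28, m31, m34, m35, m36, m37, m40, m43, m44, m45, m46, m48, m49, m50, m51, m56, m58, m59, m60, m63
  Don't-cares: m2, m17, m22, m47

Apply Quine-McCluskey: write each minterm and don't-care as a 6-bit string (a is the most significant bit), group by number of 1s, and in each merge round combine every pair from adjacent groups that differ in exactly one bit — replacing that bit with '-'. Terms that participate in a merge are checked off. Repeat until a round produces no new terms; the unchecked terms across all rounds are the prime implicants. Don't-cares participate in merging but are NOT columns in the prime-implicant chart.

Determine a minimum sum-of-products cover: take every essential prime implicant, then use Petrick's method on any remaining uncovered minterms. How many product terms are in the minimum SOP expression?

11

Round 0: 000010✓ 000011✓ 000111✓ 001011✓ 001111✓ 010001✓ 010010✓ 010011✓ 010101✓ 010110✓ 010111✓ 011001✓ 011010✓ 011011✓ 011100✓ 011111✓ 100010✓ 100011✓ 100100✓ 100101✓ 101000✓ 101011✓ 101100✓ 101101✓ 101110✓ 101111✓ 110000✓ 110001✓ 110010✓ 110011✓ 111000✓ 111010✓ 111011✓ 111100✓ 111111✓
Round 1: -00010✓ -00011✓ -01011✓ -01111✓ -10001✓ -10010✓ -10011✓ -11010✓ -11011✓ -11100 -11111✓ 0-0010✓ 0-0011✓ 0-0111✓ 0-1011✓ 0-1111✓ 00-011✓ 00-111✓ 000-11✓ 00001-✓ 001-11✓ 01-001✓ 01-010✓ 01-011✓ 01-111✓ 010-01✓ 010-10✓ 010-11✓ 0100-1✓ 01001-✓ 0101-1✓ 01011-✓ 011-11✓ 0110-1✓ 01101-✓ 1-0010✓ 1-0011✓ 1-1000✓ 1-1011✓ 1-1100✓ 1-1111✓ 10-011✓ 10-100✓ 10-101✓ 10001-✓ 10010-✓ 101-00✓ 101-11✓ 1011-0✓ 1011-1✓ 10110-✓ 10111-✓ 11-000✓ 11-010✓ 11-011✓ 1100-0✓ 1100-1✓ 11000-✓ 11001-✓ 111-00✓ 111-11✓ 1110-0✓ 11101-✓
Round 2: --0010✓ --0011✓ --1011✓ --1111✓ -0-011✓ -0001-✓ -01-11✓ -1-010✓ -1-011✓ -100-1 -1001-✓ -11-11✓ -1101-✓ 0--011✓ 0--111✓ 0-0-11✓ 0-001-✓ 0-1-11✓ 00--11✓ 01--11✓ 01-0-1 01-01-✓ 010--1 010-1- 1--011✓ 1-001-✓ 1-1-00 1-1-11✓ 10-10- 1011-- 11-0-0 11-01-✓ 1100--
Round 3: ---011 --001- --1-11 -1-01- 0---11
PIs = {---011, --001-, --1-11, -1-01-, -100-1, -11100, 0---11, 01-0-1, 010--1, 010-1-, 1-1-00, 10-10-, 1011--, 11-0-0, 1100--}
Coverage chart:
  m3: ---011,--001-,0---11
  m7: 0---11 ←essential
  m11: ---011,--1-11,0---11
  m15: --1-11,0---11
  m18: --001-,-1-01-,010-1-
  m19: ---011,--001-,-1-01-,-100-1,0---11,01-0-1,010--1,010-1-
  m21: 010--1 ←essential
  m23: 0---11,010--1,010-1-
  m25: 01-0-1 ←essential
  m26: -1-01- ←essential
  m27: ---011,--1-11,-1-01-,0---11,01-0-1
  m28: -11100 ←essential
  m31: --1-11,0---11
  m34: --001- ←essential
  m35: ---011,--001-
  m36: 10-10- ←essential
  m37: 10-10- ←essential
  m40: 1-1-00 ←essential
  m43: ---011,--1-11
  m44: 1-1-00,10-10-,1011--
  m45: 10-10-,1011--
  m46: 1011-- ←essential
  m48: 11-0-0,1100--
  m49: -100-1,1100--
  m50: --001-,-1-01-,11-0-0,1100--
  m51: ---011,--001-,-1-01-,-100-1,1100--
  m56: 1-1-00,11-0-0
  m58: -1-01-,11-0-0
  m59: ---011,--1-11,-1-01-
  m60: -11100,1-1-00
  m63: --1-11 ←essential
Essential: --001-, --1-11, -1-01-, -11100, 0---11, 01-0-1, 010--1, 1-1-00, 10-10-, 1011--
Petrick residual → 1100--
Min cover (11 terms): c'd'e + cef + bd'e + bcde'f' + a'ef + a'bd'f + a'bc'f + ace'f' + ab'de' + ab'cd + abc'd'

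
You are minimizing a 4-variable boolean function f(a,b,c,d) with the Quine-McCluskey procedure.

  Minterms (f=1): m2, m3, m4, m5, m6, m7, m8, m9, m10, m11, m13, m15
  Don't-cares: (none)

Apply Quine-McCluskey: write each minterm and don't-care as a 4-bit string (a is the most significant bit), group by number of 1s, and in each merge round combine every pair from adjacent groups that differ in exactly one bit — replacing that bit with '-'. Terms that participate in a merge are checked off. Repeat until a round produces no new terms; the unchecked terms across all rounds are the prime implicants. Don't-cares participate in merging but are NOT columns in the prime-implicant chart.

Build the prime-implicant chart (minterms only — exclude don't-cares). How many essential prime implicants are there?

2

Round 0: 0010✓ 0011✓ 0100✓ 0101✓ 0110✓ 0111✓ 1000✓ 1001✓ 1010✓ 1011✓ 1101✓ 1111✓
Round 1: -010✓ -011✓ -101✓ -111✓ 0-10✓ 0-11✓ 001-✓ 01-0✓ 01-1✓ 010-✓ 011-✓ 1-01✓ 1-11✓ 10-0✓ 10-1✓ 100-✓ 101-✓ 11-1✓
Round 2: --11 -01- -1-1 0-1- 01-- 1--1 10--
PIs = {--11, -01-, -1-1, 0-1-, 01--, 1--1, 10--}
Coverage chart:
  m2: -01-,0-1-
  m3: --11,-01-,0-1-
  m4: 01-- ←essential
  m5: -1-1,01--
  m6: 0-1-,01--
  m7: --11,-1-1,0-1-,01--
  m8: 10-- ←essential
  m9: 1--1,10--
  m10: -01-,10--
  m11: --11,-01-,1--1,10--
  m13: -1-1,1--1
  m15: --11,-1-1,1--1
Essential: 01--, 10--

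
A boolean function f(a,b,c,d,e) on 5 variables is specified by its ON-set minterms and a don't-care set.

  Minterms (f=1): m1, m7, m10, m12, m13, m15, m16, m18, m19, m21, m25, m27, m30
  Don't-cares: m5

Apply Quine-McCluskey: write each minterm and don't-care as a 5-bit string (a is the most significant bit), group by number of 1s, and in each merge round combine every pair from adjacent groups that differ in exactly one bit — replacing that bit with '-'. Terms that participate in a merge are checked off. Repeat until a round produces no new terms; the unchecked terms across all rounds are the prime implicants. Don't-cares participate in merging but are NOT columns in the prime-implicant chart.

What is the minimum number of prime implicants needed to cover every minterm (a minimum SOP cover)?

[col 0] 00001*, 00101*, 00111*, 01010, 01100*, 01101*, 01111*, 10000*, 10010*, 10011*, 10101*, 11001*, 11011*, 11110
[col 1] -0101, 0-101*, 0-111*, 00-01, 001-1*, 011-1*, 0110-, 1-011, 100-0, 1001-, 110-1
[col 2] 0-1-1
Prime implicants: -0101, 0-1-1, 00-01, 01010, 0110-, 1-011, 100-0, 1001-, 110-1, 11110
PI chart (minterm → PIs covering it):
  1 | 00-01  (sole → essential)
  7 | 0-1-1  (sole → essential)
  10 | 01010  (sole → essential)
  12 | 0110-  (sole → essential)
  13 | 0-1-1,0110-
  15 | 0-1-1  (sole → essential)
  16 | 100-0  (sole → essential)
  18 | 100-0,1001-
  19 | 1-011,1001-
  21 | -0101  (sole → essential)
  25 | 110-1  (sole → essential)
  27 | 1-011,110-1
  30 | 11110  (sole → essential)
Essential prime implicants: -0101, 0-1-1, 00-01, 01010, 0110-, 100-0, 110-1, 11110
Petrick residual → 1-011
Minimum SOP uses 9 PIs: b'cd'e + a'ce + a'b'd'e + a'bc'de' + a'bcd' + ac'de + ab'c'e' + abc'e + abcde'

9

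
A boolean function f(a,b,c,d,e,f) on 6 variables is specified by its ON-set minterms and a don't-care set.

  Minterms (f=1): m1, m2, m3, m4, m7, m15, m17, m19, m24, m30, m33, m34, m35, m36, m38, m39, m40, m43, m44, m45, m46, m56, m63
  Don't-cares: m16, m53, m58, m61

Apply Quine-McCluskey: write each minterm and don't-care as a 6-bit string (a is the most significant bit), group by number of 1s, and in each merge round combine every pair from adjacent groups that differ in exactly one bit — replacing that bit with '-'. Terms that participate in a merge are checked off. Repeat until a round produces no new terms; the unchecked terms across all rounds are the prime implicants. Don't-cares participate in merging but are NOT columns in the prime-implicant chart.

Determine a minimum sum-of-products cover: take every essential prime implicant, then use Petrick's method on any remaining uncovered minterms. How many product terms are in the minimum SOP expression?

13

size-2^0 implicants → 000001(✓)  000010(✓)  000011(✓)  000100(✓)  000111(✓)  001111(✓)  010000(✓)  010001(✓)  010011(✓)  011000(✓)  011110  100001(✓)  100010(✓)  100011(✓)  100100(✓)  100110(✓)  100111(✓)  101000(✓)  101011(✓)  101100(✓)  101101(✓)  101110(✓)  110101(✓)  111000(✓)  111010(✓)  111101(✓)  111111(✓)
size-2^1 implicants → -00001(✓)  -00010(✓)  -00011(✓)  -00100  -00111(✓)  -11000  0-0001(✓)  0-0011(✓)  00-111  000-11(✓)  0000-1(✓)  00001-(✓)  01-000  0100-1(✓)  01000-  1-1000  1-1101  10-011  10-100(✓)  10-110(✓)  100-10(✓)  100-11(✓)  1000-1(✓)  10001-(✓)  1001-0(✓)  10011-(✓)  101-00  1011-0(✓)  10110-  11-101  1110-0  1111-1
size-2^2 implicants → -00-11  -000-1  -0001-  0-00-1  10-1-0  100-1-
Unchecked terms (primes): -00-11, -000-1, -0001-, -00100, -11000, 0-00-1, 00-111, 01-000, 01000-, 011110, 1-1000, 1-1101, 10-011, 10-1-0, 100-1-, 101-00, 10110-, 11-101, 1110-0, 1111-1
Minterm coverage:
  m1 ⊆ -000-1,0-00-1
  m2 ⊆ -0001- [E]
  m3 ⊆ -00-11,-000-1,-0001-,0-00-1
  m4 ⊆ -00100 [E]
  m7 ⊆ -00-11,00-111
  m15 ⊆ 00-111 [E]
  m17 ⊆ 0-00-1,01000-
  m19 ⊆ 0-00-1 [E]
  m24 ⊆ -11000,01-000
  m30 ⊆ 011110 [E]
  m33 ⊆ -000-1 [E]
  m34 ⊆ -0001-,100-1-
  m35 ⊆ -00-11,-000-1,-0001-,10-011,100-1-
  m36 ⊆ -00100,10-1-0
  m38 ⊆ 10-1-0,100-1-
  m39 ⊆ -00-11,100-1-
  m40 ⊆ 1-1000,101-00
  m43 ⊆ 10-011 [E]
  m44 ⊆ 10-1-0,101-00,10110-
  m45 ⊆ 1-1101,10110-
  m46 ⊆ 10-1-0 [E]
  m56 ⊆ -11000,1-1000,1110-0
  m63 ⊆ 1111-1 [E]
E = {-000-1, -0001-, -00100, 0-00-1, 00-111, 011110, 10-011, 10-1-0, 1111-1}
Petrick residual → -00-11, -11000, 1-1000, 1-1101
Cover = b'c'ef + b'c'd'f + b'c'd'e + b'c'de'f' + bcd'e'f' + a'c'd'f + a'b'def + a'bcdef' + acd'e'f' + acde'f + ab'd'ef + ab'df' + abcdf  |cover|=13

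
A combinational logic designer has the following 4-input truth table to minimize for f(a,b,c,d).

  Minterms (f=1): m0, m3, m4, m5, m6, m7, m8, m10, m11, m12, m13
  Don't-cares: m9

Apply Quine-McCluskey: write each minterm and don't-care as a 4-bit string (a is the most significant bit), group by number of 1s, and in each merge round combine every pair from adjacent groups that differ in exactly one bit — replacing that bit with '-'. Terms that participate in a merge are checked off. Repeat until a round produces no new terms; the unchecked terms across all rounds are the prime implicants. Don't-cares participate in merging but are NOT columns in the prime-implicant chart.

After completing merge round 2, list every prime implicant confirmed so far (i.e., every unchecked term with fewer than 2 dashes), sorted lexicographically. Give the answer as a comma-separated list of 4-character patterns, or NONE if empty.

-011, 0-11

Round 0: 0000✓ 0011✓ 0100✓ 0101✓ 0110✓ 0111✓ 1000✓ 1001✓ 1010✓ 1011✓ 1100✓ 1101✓
Round 1: -000✓ -011 -100✓ -101✓ 0-00✓ 0-11 01-0✓ 01-1✓ 010-✓ 011-✓ 1-00✓ 1-01✓ 10-0✓ 10-1✓ 100-✓ 101-✓ 110-✓
Round 2: --00 -10- 01-- 1-0- 10--
PIs = {--00, -011, -10-, 0-11, 01--, 1-0-, 10--}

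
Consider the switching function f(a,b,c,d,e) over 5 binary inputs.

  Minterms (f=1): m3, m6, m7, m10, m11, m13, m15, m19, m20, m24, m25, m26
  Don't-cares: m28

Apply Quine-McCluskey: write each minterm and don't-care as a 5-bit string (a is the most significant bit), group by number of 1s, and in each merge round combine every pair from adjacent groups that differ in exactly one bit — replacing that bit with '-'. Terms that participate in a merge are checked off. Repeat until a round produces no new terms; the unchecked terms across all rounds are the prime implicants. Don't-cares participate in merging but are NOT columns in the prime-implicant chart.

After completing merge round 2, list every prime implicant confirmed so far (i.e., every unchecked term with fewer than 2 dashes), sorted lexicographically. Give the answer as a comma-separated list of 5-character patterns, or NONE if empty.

size-2^0 implicants → 00011(✓)  00110(✓)  00111(✓)  01010(✓)  01011(✓)  01101(✓)  01111(✓)  10011(✓)  10100(✓)  11000(✓)  11001(✓)  11010(✓)  11100(✓)
size-2^1 implicants → -0011  -1010  0-011(✓)  0-111(✓)  00-11(✓)  0011-  01-11(✓)  0101-  011-1  1-100  11-00  110-0  1100-
size-2^2 implicants → 0--11
Unchecked terms (primes): -0011, -1010, 0--11, 0011-, 0101-, 011-1, 1-100, 11-00, 110-0, 1100-

-0011, -1010, 0011-, 0101-, 011-1, 1-100, 11-00, 110-0, 1100-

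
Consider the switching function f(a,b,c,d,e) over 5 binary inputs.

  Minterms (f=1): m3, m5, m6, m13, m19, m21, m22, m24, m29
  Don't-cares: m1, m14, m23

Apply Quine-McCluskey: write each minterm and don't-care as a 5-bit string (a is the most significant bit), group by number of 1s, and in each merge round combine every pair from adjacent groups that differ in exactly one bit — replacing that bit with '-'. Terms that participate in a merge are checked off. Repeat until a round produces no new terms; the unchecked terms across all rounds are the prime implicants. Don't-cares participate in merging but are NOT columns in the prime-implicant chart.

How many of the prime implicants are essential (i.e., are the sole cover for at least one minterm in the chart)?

2

Round 0: 00001✓ 00011✓ 00101✓ 00110✓ 01101✓ 01110✓ 10011✓ 10101✓ 10110✓ 10111✓ 11000 11101✓
Round 1: -0011 -0101✓ -0110 -1101✓ 0-101✓ 0-110 00-01 000-1 1-101✓ 10-11 101-1 1011-
Round 2: --101
PIs = {--101, -0011, -0110, 0-110, 00-01, 000-1, 10-11, 101-1, 1011-, 11000}
Coverage chart:
  m3: -0011,000-1
  m5: --101,00-01
  m6: -0110,0-110
  m13: --101 ←essential
  m19: -0011,10-11
  m21: --101,101-1
  m22: -0110,1011-
  m24: 11000 ←essential
  m29: --101 ←essential
Essential: --101, 11000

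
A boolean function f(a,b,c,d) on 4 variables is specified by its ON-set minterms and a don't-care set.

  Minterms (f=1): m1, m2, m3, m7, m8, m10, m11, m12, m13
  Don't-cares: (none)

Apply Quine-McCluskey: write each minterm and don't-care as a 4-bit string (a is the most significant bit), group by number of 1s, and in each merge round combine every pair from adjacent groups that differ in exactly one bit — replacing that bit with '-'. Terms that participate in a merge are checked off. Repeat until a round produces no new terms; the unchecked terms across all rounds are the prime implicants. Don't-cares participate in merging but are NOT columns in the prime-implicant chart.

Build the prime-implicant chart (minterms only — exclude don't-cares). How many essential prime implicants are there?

4

[col 0] 0001*, 0010*, 0011*, 0111*, 1000*, 1010*, 1011*, 1100*, 1101*
[col 1] -010*, -011*, 0-11, 00-1, 001-*, 1-00, 10-0, 101-*, 110-
[col 2] -01-
Prime implicants: -01-, 0-11, 00-1, 1-00, 10-0, 110-
PI chart (minterm → PIs covering it):
  1 | 00-1  (sole → essential)
  2 | -01-  (sole → essential)
  3 | -01-,0-11,00-1
  7 | 0-11  (sole → essential)
  8 | 1-00,10-0
  10 | -01-,10-0
  11 | -01-  (sole → essential)
  12 | 1-00,110-
  13 | 110-  (sole → essential)
Essential prime implicants: -01-, 0-11, 00-1, 110-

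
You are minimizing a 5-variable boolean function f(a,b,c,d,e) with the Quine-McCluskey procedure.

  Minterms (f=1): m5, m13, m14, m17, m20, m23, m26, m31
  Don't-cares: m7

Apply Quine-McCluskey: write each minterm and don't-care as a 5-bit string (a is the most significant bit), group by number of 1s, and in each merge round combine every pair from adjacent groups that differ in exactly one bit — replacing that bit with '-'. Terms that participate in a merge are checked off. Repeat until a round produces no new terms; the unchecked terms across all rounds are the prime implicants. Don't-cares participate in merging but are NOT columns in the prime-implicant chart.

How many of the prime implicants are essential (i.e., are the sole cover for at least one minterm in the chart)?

Round 0: 00101✓ 00111✓ 01101✓ 01110 10001 10100 10111✓ 11010 11111✓
Round 1: -0111 0-101 001-1 1-111
PIs = {-0111, 0-101, 001-1, 01110, 1-111, 10001, 10100, 11010}
Coverage chart:
  m5: 0-101,001-1
  m13: 0-101 ←essential
  m14: 01110 ←essential
  m17: 10001 ←essential
  m20: 10100 ←essential
  m23: -0111,1-111
  m26: 11010 ←essential
  m31: 1-111 ←essential
Essential: 0-101, 01110, 1-111, 10001, 10100, 11010

6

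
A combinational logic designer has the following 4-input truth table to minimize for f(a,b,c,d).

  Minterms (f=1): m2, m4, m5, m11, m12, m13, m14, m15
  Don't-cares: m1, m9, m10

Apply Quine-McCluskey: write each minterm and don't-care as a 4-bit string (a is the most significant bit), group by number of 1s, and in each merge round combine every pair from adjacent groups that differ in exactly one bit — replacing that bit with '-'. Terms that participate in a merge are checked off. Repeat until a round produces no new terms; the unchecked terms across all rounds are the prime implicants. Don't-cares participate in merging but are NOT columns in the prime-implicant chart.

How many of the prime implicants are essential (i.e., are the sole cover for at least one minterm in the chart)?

2

size-2^0 implicants → 0001(✓)  0010(✓)  0100(✓)  0101(✓)  1001(✓)  1010(✓)  1011(✓)  1100(✓)  1101(✓)  1110(✓)  1111(✓)
size-2^1 implicants → -001(✓)  -010  -100(✓)  -101(✓)  0-01(✓)  010-(✓)  1-01(✓)  1-10(✓)  1-11(✓)  10-1(✓)  101-(✓)  11-0(✓)  11-1(✓)  110-(✓)  111-(✓)
size-2^2 implicants → --01  -10-  1--1  1-1-  11--
Unchecked terms (primes): --01, -010, -10-, 1--1, 1-1-, 11--
Minterm coverage:
  m2 ⊆ -010 [E]
  m4 ⊆ -10- [E]
  m5 ⊆ --01,-10-
  m11 ⊆ 1--1,1-1-
  m12 ⊆ -10-,11--
  m13 ⊆ --01,-10-,1--1,11--
  m14 ⊆ 1-1-,11--
  m15 ⊆ 1--1,1-1-,11--
E = {-010, -10-}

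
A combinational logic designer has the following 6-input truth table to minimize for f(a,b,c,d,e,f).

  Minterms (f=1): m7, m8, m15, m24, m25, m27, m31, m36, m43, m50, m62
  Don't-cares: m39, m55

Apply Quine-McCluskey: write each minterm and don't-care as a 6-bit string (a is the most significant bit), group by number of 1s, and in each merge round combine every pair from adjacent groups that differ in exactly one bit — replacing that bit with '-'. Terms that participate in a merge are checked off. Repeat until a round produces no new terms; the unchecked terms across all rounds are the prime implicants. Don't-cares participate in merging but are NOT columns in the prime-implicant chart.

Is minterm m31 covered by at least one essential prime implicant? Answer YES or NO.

[col 0] 000111*, 001000*, 001111*, 011000*, 011001*, 011011*, 011111*, 100100, 100111*, 101011, 110010, 110111*, 111110
[col 1] -00111, 0-1000, 0-1111, 00-111, 011-11, 0110-1, 01100-, 1-0111
Prime implicants: -00111, 0-1000, 0-1111, 00-111, 011-11, 0110-1, 01100-, 1-0111, 100100, 101011, 110010, 111110
PI chart (minterm → PIs covering it):
  7 | -00111,00-111
  8 | 0-1000  (sole → essential)
  15 | 0-1111,00-111
  24 | 0-1000,01100-
  25 | 0110-1,01100-
  27 | 011-11,0110-1
  31 | 0-1111,011-11
  36 | 100100  (sole → essential)
  43 | 101011  (sole → essential)
  50 | 110010  (sole → essential)
  62 | 111110  (sole → essential)
Essential prime implicants: 0-1000, 100100, 101011, 110010, 111110

NO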